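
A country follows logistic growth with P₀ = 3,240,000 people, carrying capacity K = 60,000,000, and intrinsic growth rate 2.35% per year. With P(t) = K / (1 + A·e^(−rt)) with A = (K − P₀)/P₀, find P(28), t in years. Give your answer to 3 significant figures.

A = (60000000 − 3240000)/3240000 = 17.51852
P(28) = 60000000 / (1 + 17.51852·e^(−0.0235·28)) = 60000000 / (1 + 17.51852·0.517886)
= 60000000 / 10.0726 ≈ 5956755.9

≈ 5,960,000 people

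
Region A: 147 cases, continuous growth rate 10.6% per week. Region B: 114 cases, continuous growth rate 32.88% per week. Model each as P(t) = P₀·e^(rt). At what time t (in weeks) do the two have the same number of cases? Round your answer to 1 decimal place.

147·e^(0.106t) = 114·e^(0.3288t)
147/114 = e^((0.3288 − 0.106)t) → ln(1.28947) = 0.2228·t
t = 0.25423 / 0.2228

t ≈ 1.1 weeks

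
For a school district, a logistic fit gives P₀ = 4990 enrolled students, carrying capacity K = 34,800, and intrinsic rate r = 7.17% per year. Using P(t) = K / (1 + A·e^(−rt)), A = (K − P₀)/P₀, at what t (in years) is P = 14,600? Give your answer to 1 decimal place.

A = (34800 − 4990)/4990 = 5.97395
14600 = 34800/(1 + 5.97395·e^(−0.0717t)) → 1 + 5.97395·e^(−0.0717t) = 2.38356
e^(−0.0717t) = 0.231599 → t = ln(4.3178)/0.0717 = 1.46275/0.0717

t ≈ 20.4 years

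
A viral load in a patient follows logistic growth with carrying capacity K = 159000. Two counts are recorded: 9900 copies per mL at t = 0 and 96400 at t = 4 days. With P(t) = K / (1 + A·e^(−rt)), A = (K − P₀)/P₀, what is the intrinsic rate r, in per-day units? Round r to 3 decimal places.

r ≈ 0.786 per day

A = (159000 − 9900)/9900 = 15.06061
96400 = 159000/(1 + 15.06061·e^(−r·4)) → e^(−4r) = (1.64938 − 1)/15.06061 = 0.043118
r = −ln(0.043118)/4 = 3.14382/4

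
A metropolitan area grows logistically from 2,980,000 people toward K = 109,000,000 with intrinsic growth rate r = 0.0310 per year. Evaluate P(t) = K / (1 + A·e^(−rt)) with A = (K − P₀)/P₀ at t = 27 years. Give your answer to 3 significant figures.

≈ 6,640,000 people

A = (109000000 − 2980000)/2980000 = 35.57718
P(27) = 109000000 / (1 + 35.57718·e^(−0.031·27)) = 109000000 / (1 + 35.57718·0.433008)
= 109000000 / 16.40519 ≈ 6644238.87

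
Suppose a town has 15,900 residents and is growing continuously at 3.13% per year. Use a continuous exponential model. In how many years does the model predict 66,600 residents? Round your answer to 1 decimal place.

66600 = 15900 · e^(0.0313·t)
t = ln(66600/15900) / 0.0313 = ln(4.18868) / 0.0313 = 1.43239 / 0.0313

t ≈ 45.8 years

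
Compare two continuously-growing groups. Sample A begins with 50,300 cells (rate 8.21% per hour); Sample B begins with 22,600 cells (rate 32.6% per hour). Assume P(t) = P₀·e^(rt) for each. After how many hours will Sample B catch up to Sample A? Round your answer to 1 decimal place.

50300·e^(0.0821t) = 22600·e^(0.326t)
50300/22600 = e^((0.326 − 0.0821)t) → ln(2.22566) = 0.2439·t
t = 0.80006 / 0.2439

t ≈ 3.3 hours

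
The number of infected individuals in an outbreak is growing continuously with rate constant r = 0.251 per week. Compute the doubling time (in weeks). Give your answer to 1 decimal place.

doubling time ≈ 2.8 weeks

doubling time = ln(2) / |r| = 0.69315 / 0.251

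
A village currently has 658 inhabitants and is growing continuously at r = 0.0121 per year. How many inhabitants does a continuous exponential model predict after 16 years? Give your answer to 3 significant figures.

P(16) = 658 · e^(0.0121·16) = 658 · e^(0.1936)
= 658 · 1.21361 ≈ 798.56

≈ 799 inhabitants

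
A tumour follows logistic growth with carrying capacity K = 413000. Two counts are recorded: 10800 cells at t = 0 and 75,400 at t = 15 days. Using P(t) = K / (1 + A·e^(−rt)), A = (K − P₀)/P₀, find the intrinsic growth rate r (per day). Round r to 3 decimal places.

A = (413000 − 10800)/10800 = 37.24074
75400 = 413000/(1 + 37.24074·e^(−r·15)) → e^(−15r) = (5.47745 − 1)/37.24074 = 0.12023
r = −ln(0.12023)/15 = 2.11835/15

r ≈ 0.141 per day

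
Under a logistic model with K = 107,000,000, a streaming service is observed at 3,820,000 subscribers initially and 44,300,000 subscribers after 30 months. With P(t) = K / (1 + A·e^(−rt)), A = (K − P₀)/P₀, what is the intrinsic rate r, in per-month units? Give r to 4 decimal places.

A = (107000000 − 3820000)/3820000 = 27.01047
44300000 = 107000000/(1 + 27.01047·e^(−r·30)) → e^(−30r) = (2.41535 − 1)/27.01047 = 0.0524
r = −ln(0.0524)/30 = 2.94885/30

r ≈ 0.0983 per month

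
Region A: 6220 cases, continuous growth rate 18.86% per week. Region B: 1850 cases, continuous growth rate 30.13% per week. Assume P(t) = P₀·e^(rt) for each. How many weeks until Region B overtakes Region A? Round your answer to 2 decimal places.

t ≈ 10.76 weeks

6220·e^(0.1886t) = 1850·e^(0.3013t)
6220/1850 = e^((0.3013 − 0.1886)t) → ln(3.36216) = 0.1127·t
t = 1.21258 / 0.1127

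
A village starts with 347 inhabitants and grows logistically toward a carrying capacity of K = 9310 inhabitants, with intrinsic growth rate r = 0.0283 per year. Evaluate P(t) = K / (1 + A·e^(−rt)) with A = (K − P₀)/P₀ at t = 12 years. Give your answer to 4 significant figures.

A = (9310 − 347)/347 = 25.82997
P(12) = 9310 / (1 + 25.82997·e^(−0.0283·12)) = 9310 / (1 + 25.82997·0.712055)
= 9310 / 19.39236 ≈ 480.09

≈ 480.1 inhabitants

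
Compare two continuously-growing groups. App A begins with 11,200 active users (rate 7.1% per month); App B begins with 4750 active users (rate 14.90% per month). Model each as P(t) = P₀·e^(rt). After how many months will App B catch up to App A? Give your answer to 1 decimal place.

t ≈ 11.0 months

11200·e^(0.071t) = 4750·e^(0.149t)
11200/4750 = e^((0.149 − 0.071)t) → ln(2.35789) = 0.078·t
t = 0.85777 / 0.078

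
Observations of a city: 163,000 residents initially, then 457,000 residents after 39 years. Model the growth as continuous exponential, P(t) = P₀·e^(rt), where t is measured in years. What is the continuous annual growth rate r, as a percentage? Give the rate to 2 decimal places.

457000 = 163000 · e^(r·39)
e^(39r) = 457000/163000 = 2.80368
r = ln(2.80368) / 39 = 1.03093 / 39

r ≈ 2.64% per year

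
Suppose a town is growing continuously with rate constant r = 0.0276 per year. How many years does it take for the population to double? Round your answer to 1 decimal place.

doubling time = ln(2) / |r| = 0.69315 / 0.0276

doubling time ≈ 25.1 years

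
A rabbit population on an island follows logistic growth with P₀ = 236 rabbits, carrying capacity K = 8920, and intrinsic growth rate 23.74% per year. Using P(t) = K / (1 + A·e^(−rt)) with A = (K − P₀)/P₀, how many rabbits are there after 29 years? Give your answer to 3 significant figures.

A = (8920 − 236)/236 = 36.79661
P(29) = 8920 / (1 + 36.79661·e^(−0.2374·29)) = 8920 / (1 + 36.79661·0.001023)
= 8920 / 1.03766 ≈ 8596.28

≈ 8,600 rabbits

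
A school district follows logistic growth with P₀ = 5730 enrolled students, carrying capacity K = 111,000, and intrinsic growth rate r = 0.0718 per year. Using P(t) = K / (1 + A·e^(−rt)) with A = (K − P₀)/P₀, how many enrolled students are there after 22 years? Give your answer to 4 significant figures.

≈ 23,190 enrolled students

A = (111000 − 5730)/5730 = 18.37173
P(22) = 111000 / (1 + 18.37173·e^(−0.0718·22)) = 111000 / (1 + 18.37173·0.206058)
= 111000 / 4.78563 ≈ 23194.43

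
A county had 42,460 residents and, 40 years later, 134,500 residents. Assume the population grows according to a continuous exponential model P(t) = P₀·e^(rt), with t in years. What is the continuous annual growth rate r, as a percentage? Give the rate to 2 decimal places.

r ≈ 2.88% per year

134500 = 42460 · e^(r·40)
e^(40r) = 134500/42460 = 3.16769
r = ln(3.16769) / 40 = 1.153 / 40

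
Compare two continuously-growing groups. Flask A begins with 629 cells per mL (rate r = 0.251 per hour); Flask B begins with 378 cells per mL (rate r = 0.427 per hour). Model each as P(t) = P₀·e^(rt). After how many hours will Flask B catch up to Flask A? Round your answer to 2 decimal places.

629·e^(0.251t) = 378·e^(0.427t)
629/378 = e^((0.427 − 0.251)t) → ln(1.66402) = 0.176·t
t = 0.50924 / 0.176

t ≈ 2.89 hours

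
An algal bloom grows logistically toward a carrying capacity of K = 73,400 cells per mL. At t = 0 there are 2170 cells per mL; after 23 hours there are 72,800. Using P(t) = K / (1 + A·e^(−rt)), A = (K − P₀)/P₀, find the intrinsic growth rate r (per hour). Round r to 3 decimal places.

r ≈ 0.360 per hour

A = (73400 − 2170)/2170 = 32.82488
72800 = 73400/(1 + 32.82488·e^(−r·23)) → e^(−23r) = (1.00824 − 1)/32.82488 = 0.000251
r = −ln(0.000251)/23 = 8.28973/23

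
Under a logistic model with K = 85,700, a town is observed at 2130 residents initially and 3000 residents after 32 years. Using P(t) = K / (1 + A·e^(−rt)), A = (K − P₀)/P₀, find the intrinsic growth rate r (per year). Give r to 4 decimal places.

r ≈ 0.0110 per year

A = (85700 − 2130)/2130 = 39.23474
3000 = 85700/(1 + 39.23474·e^(−r·32)) → e^(−32r) = (28.56667 − 1)/39.23474 = 0.702609
r = −ln(0.702609)/32 = 0.35296/32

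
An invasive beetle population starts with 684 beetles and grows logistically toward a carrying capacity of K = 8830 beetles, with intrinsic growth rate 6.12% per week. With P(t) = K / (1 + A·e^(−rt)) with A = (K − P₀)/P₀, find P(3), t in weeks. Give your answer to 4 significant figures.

≈ 809.2 beetles

A = (8830 − 684)/684 = 11.90936
P(3) = 8830 / (1 + 11.90936·e^(−0.0612·3)) = 8830 / (1 + 11.90936·0.832269)
= 8830 / 10.91178 ≈ 809.22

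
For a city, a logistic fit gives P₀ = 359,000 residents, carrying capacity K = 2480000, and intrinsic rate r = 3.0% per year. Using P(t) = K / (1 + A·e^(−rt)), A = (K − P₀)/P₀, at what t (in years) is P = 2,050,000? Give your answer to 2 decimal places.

t ≈ 111.27 years

A = (2480000 − 359000)/359000 = 5.90808
2050000 = 2480000/(1 + 5.90808·e^(−0.03t)) → 1 + 5.90808·e^(−0.03t) = 1.20976
e^(−0.03t) = 0.035503 → t = ln(28.16642)/0.03 = 3.33813/0.03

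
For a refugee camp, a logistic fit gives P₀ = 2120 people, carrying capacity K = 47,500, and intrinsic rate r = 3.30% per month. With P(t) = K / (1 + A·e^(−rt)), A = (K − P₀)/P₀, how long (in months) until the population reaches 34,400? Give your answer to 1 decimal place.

t ≈ 122.1 months

A = (47500 − 2120)/2120 = 21.40566
34400 = 47500/(1 + 21.40566·e^(−0.033t)) → 1 + 21.40566·e^(−0.033t) = 1.38081
e^(−0.033t) = 0.01779 → t = ln(56.21028)/0.033 = 4.0291/0.033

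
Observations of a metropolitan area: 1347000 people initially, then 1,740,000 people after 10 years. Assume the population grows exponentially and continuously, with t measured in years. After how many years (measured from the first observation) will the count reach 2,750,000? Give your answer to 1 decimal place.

r = ln(1740000/1347000) / 10 ≈ 0.025601 per year
t = ln(2750000/1347000) / r = 0.71372 / 0.025601 ≈ 27.879

t ≈ 27.9 years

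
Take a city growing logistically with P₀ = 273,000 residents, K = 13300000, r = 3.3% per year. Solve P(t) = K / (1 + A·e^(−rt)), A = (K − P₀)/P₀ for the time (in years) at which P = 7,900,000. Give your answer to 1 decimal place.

A = (13300000 − 273000)/273000 = 47.71795
7900000 = 13300000/(1 + 47.71795·e^(−0.033t)) → 1 + 47.71795·e^(−0.033t) = 1.68354
e^(−0.033t) = 0.014325 → t = ln(69.80959)/0.033 = 4.24577/0.033

t ≈ 128.7 years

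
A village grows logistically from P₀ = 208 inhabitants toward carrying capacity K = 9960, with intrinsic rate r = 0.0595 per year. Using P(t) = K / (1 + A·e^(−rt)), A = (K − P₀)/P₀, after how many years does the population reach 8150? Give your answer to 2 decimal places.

t ≈ 89.96 years

A = (9960 − 208)/208 = 46.88462
8150 = 9960/(1 + 46.88462·e^(−0.0595t)) → 1 + 46.88462·e^(−0.0595t) = 1.22209
e^(−0.0595t) = 0.004737 → t = ln(211.11028)/0.0595 = 5.35238/0.0595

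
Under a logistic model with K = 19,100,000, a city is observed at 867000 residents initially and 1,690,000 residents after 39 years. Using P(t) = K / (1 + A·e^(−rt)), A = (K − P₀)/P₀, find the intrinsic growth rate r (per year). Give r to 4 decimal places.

r ≈ 0.0183 per year

A = (19100000 − 867000)/867000 = 21.02999
1690000 = 19100000/(1 + 21.02999·e^(−r·39)) → e^(−39r) = (11.30178 − 1)/21.02999 = 0.489861
r = −ln(0.489861)/39 = 0.71363/39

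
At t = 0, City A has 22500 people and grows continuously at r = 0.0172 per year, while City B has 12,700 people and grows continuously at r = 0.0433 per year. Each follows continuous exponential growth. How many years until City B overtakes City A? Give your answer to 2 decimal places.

t ≈ 21.91 years

22500·e^(0.0172t) = 12700·e^(0.0433t)
22500/12700 = e^((0.0433 − 0.0172)t) → ln(1.77165) = 0.0261·t
t = 0.57191 / 0.0261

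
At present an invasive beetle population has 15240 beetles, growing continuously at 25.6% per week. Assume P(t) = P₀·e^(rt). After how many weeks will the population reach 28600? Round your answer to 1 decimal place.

28600 = 15240 · e^(0.256·t)
t = ln(28600/15240) / 0.256 = ln(1.87664) / 0.256 = 0.62948 / 0.256

t ≈ 2.5 weeks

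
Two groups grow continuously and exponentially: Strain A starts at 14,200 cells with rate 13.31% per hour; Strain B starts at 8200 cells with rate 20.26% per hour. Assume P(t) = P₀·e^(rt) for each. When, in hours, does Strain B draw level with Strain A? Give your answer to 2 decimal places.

14200·e^(0.1331t) = 8200·e^(0.2026t)
14200/8200 = e^((0.2026 − 0.1331)t) → ln(1.73171) = 0.0695·t
t = 0.54911 / 0.0695

t ≈ 7.90 hours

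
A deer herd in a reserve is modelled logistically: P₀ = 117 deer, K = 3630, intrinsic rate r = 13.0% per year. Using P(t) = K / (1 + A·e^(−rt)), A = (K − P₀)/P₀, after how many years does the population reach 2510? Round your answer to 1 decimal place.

A = (3630 − 117)/117 = 30.02564
2510 = 3630/(1 + 30.02564·e^(−0.13t)) → 1 + 30.02564·e^(−0.13t) = 1.44622
e^(−0.13t) = 0.014861 → t = ln(67.28961)/0.13 = 4.20901/0.13

t ≈ 32.4 years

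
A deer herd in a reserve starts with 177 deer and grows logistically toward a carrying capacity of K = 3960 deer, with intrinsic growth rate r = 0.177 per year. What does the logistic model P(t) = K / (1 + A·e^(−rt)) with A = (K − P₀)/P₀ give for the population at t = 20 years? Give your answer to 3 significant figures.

≈ 2,440 deer

A = (3960 − 177)/177 = 21.37288
P(20) = 3960 / (1 + 21.37288·e^(−0.177·20)) = 3960 / (1 + 21.37288·0.029013)
= 3960 / 1.6201 ≈ 2444.3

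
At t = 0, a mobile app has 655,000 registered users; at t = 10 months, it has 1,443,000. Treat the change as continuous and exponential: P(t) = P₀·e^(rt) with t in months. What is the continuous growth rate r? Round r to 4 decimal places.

r ≈ 0.0790 per month

1443000 = 655000 · e^(r·10)
e^(10r) = 1443000/655000 = 2.20305
r = ln(2.20305) / 10 = 0.78984 / 10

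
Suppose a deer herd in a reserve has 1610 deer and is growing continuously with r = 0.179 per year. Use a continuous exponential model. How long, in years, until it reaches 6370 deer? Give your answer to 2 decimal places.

6370 = 1610 · e^(0.179·t)
t = ln(6370/1610) / 0.179 = ln(3.95652) / 0.179 = 1.37537 / 0.179

t ≈ 7.68 years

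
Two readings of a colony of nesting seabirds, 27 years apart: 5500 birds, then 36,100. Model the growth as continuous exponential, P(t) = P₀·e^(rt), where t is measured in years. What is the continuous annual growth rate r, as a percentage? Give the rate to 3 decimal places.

r ≈ 6.969% per year

36100 = 5500 · e^(r·27)
e^(27r) = 36100/5500 = 6.56364
r = ln(6.56364) / 27 = 1.88154 / 27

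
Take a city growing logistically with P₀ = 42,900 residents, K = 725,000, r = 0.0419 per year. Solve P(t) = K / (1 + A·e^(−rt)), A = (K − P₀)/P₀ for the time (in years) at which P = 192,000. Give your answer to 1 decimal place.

t ≈ 41.7 years

A = (725000 − 42900)/42900 = 15.89977
192000 = 725000/(1 + 15.89977·e^(−0.0419t)) → 1 + 15.89977·e^(−0.0419t) = 3.77604
e^(−0.0419t) = 0.174596 → t = ln(5.7275)/0.0419 = 1.74528/0.0419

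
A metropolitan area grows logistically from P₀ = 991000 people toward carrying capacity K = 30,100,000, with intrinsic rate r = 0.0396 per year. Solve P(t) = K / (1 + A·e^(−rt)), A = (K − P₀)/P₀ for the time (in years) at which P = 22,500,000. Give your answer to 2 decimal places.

t ≈ 112.76 years

A = (30100000 − 991000)/991000 = 29.37336
22500000 = 30100000/(1 + 29.37336·e^(−0.0396t)) → 1 + 29.37336·e^(−0.0396t) = 1.33778
e^(−0.0396t) = 0.011499 → t = ln(86.96061)/0.0396 = 4.46546/0.0396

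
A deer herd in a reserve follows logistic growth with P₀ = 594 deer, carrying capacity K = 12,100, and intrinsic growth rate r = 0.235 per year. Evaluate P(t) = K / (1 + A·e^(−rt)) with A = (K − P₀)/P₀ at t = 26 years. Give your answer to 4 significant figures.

≈ 11,600 deer

A = (12100 − 594)/594 = 19.37037
P(26) = 12100 / (1 + 19.37037·e^(−0.235·26)) = 12100 / (1 + 19.37037·0.002221)
= 12100 / 1.04301 ≈ 11601.01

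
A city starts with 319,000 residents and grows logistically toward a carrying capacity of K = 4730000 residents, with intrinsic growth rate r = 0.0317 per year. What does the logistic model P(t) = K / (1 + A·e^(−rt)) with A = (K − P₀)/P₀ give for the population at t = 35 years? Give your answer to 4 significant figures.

A = (4730000 − 319000)/319000 = 13.82759
P(35) = 4730000 / (1 + 13.82759·e^(−0.0317·35)) = 4730000 / (1 + 13.82759·0.329724)
= 4730000 / 5.55928 ≈ 850828.99

≈ 850,800 residents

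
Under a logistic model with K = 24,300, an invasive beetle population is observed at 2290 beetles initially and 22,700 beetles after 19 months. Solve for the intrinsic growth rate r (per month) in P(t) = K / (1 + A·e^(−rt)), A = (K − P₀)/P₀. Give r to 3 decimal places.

r ≈ 0.259 per month

A = (24300 − 2290)/2290 = 9.61135
22700 = 24300/(1 + 9.61135·e^(−r·19)) → e^(−19r) = (1.07048 − 1)/9.61135 = 0.007333
r = −ln(0.007333)/19 = 4.91531/19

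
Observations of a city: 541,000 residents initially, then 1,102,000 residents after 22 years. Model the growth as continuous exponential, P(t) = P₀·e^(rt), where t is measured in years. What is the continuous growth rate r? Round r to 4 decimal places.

1102000 = 541000 · e^(r·22)
e^(22r) = 1102000/541000 = 2.03697
r = ln(2.03697) / 22 = 0.71146 / 22

r ≈ 0.0323 per year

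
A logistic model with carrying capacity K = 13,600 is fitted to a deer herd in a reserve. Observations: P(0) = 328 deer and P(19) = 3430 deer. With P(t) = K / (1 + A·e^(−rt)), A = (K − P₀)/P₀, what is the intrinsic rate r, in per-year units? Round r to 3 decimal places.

A = (13600 − 328)/328 = 40.46341
3430 = 13600/(1 + 40.46341·e^(−r·19)) → e^(−19r) = (3.96501 − 1)/40.46341 = 0.073276
r = −ln(0.073276)/19 = 2.61352/19

r ≈ 0.138 per year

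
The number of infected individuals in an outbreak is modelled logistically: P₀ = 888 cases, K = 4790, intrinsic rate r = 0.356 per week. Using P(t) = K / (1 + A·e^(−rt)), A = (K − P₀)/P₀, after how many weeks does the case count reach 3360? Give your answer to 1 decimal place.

A = (4790 − 888)/888 = 4.39414
3360 = 4790/(1 + 4.39414·e^(−0.356t)) → 1 + 4.39414·e^(−0.356t) = 1.4256
e^(−0.356t) = 0.096855 → t = ln(10.3247)/0.356 = 2.33454/0.356

t ≈ 6.6 weeks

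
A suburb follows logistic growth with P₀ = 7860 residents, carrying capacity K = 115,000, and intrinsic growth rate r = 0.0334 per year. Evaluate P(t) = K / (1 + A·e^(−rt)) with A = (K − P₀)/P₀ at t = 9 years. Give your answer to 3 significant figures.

A = (115000 − 7860)/7860 = 13.63104
P(9) = 115000 / (1 + 13.63104·e^(−0.0334·9)) = 115000 / (1 + 13.63104·0.740374)
= 115000 / 11.09207 ≈ 10367.77

≈ 10,400 residents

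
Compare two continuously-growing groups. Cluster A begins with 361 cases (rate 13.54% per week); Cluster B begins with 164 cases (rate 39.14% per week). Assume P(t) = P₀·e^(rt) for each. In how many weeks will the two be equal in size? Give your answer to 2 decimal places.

t ≈ 3.08 weeks

361·e^(0.1354t) = 164·e^(0.3914t)
361/164 = e^((0.3914 − 0.1354)t) → ln(2.20122) = 0.256·t
t = 0.78901 / 0.256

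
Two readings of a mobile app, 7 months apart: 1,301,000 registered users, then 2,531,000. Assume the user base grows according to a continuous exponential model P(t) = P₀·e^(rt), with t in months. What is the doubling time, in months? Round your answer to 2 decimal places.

doubling time ≈ 7.29 months

r = ln(2531000/1301000) / 7 = ln(1.94543) / 7 ≈ 0.095069 per month
doubling time = ln 2 / |r| = 0.69315 / 0.095069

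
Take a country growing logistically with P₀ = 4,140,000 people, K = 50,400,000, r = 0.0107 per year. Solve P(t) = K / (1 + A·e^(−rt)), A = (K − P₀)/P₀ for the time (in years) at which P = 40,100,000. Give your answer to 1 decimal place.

t ≈ 352.6 years

A = (50400000 − 4140000)/4140000 = 11.17391
40100000 = 50400000/(1 + 11.17391·e^(−0.0107t)) → 1 + 11.17391·e^(−0.0107t) = 1.25686
e^(−0.0107t) = 0.022987 → t = ln(43.50232)/0.0107 = 3.77281/0.0107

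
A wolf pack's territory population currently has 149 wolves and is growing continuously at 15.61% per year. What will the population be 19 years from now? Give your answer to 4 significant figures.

≈ 2,892 wolves

P(19) = 149 · e^(0.1561·19) = 149 · e^(2.9659)
= 149 · 19.41217 ≈ 2892.41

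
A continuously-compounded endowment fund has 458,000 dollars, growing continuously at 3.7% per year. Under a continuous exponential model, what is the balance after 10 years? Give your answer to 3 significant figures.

≈ 663,000 dollars

P(10) = 458000 · e^(0.037·10) = 458000 · e^(0.37)
= 458000 · 1.44773 ≈ 663062.45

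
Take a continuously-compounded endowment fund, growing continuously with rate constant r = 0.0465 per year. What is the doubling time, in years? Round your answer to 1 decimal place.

doubling time = ln(2) / |r| = 0.69315 / 0.0465

doubling time ≈ 14.9 years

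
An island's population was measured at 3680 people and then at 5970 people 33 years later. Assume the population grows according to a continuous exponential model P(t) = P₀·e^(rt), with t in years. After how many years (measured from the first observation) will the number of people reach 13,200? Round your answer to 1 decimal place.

t ≈ 87.1 years

r = ln(5970/3680) / 33 ≈ 0.014662 per year
t = ln(13200/3680) / r = 1.2773 / 0.014662 ≈ 87.119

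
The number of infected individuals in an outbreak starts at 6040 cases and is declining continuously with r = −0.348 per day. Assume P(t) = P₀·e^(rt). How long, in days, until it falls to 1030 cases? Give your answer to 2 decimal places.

1030 = 6040 · e^(-0.348·t)
t = ln(1030/6040) / -0.348 = ln(0.17053) / -0.348 = -1.76885 / -0.348

t ≈ 5.08 days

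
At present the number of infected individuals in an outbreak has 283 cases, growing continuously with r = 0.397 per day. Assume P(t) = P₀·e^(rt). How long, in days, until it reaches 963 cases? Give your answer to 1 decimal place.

963 = 283 · e^(0.397·t)
t = ln(963/283) / 0.397 = ln(3.40283) / 0.397 = 1.22461 / 0.397

t ≈ 3.1 days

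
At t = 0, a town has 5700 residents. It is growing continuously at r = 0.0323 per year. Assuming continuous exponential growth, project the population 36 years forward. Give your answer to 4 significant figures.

≈ 18,230 residents

P(36) = 5700 · e^(0.0323·36) = 5700 · e^(1.1628)
= 5700 · 3.19888 ≈ 18233.6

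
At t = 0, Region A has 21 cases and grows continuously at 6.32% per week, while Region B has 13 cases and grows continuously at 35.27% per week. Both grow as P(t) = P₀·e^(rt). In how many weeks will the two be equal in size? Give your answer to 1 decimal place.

t ≈ 1.7 weeks

21·e^(0.0632t) = 13·e^(0.3527t)
21/13 = e^((0.3527 − 0.0632)t) → ln(1.61538) = 0.2895·t
t = 0.47957 / 0.2895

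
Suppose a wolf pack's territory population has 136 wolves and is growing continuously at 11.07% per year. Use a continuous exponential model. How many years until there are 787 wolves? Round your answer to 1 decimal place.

t ≈ 15.9 years

787 = 136 · e^(0.1107·t)
t = ln(787/136) / 0.1107 = ln(5.78676) / 0.1107 = 1.75557 / 0.1107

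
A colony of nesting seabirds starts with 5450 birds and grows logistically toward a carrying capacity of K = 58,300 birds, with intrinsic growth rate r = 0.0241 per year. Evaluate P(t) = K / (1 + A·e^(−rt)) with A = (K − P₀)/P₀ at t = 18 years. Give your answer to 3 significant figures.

A = (58300 − 5450)/5450 = 9.69725
P(18) = 58300 / (1 + 9.69725·e^(−0.0241·18)) = 58300 / (1 + 9.69725·0.648042)
= 58300 / 7.28422 ≈ 8003.6

≈ 8,000 birds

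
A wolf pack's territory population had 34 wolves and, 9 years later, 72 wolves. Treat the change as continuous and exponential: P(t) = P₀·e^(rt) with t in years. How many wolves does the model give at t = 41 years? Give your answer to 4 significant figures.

≈ 1,037 wolves

r = ln(72/34) / 9 ≈ 0.083367 per year
P(41) = 34 · e^(0.083367·41) = 34 · 30.51013 ≈ 1037.34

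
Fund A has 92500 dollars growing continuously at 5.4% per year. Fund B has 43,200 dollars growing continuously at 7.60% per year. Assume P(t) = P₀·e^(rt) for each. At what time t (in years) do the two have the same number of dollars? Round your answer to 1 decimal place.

t ≈ 34.6 years

92500·e^(0.054t) = 43200·e^(0.076t)
92500/43200 = e^((0.076 − 0.054)t) → ln(2.1412) = 0.022·t
t = 0.76137 / 0.022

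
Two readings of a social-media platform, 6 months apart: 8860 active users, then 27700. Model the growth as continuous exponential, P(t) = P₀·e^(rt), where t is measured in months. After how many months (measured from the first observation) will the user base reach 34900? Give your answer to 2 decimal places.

t ≈ 7.22 months

r = ln(27700/8860) / 6 ≈ 0.189981 per month
t = ln(34900/8860) / r = 1.37094 / 0.189981 ≈ 7.216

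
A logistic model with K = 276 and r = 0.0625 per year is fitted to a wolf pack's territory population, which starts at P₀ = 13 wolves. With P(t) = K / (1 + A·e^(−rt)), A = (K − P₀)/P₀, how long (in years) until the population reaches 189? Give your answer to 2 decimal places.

A = (276 − 13)/13 = 20.23077
189 = 276/(1 + 20.23077·e^(−0.0625t)) → 1 + 20.23077·e^(−0.0625t) = 1.46032
e^(−0.0625t) = 0.022753 → t = ln(43.9496)/0.0625 = 3.78304/0.0625

t ≈ 60.53 years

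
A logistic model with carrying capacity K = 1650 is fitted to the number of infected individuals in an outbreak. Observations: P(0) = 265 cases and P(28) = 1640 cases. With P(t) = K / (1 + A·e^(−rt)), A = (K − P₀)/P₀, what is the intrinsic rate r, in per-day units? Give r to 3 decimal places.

r ≈ 0.241 per day

A = (1650 − 265)/265 = 5.22642
1640 = 1650/(1 + 5.22642·e^(−r·28)) → e^(−28r) = (1.0061 − 1)/5.22642 = 0.001167
r = −ln(0.001167)/28 = 6.75359/28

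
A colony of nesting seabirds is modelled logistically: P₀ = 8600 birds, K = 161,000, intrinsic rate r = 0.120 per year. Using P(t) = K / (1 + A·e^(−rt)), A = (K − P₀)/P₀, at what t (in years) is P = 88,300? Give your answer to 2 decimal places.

A = (161000 − 8600)/8600 = 17.72093
88300 = 161000/(1 + 17.72093·e^(−0.12t)) → 1 + 17.72093·e^(−0.12t) = 1.82333
e^(−0.12t) = 0.046461 → t = ln(21.5235)/0.12 = 3.06915/0.12

t ≈ 25.58 years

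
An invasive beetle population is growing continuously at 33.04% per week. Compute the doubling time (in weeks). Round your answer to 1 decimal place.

doubling time = ln(2) / |r| = 0.69315 / 0.3304

doubling time ≈ 2.1 weeks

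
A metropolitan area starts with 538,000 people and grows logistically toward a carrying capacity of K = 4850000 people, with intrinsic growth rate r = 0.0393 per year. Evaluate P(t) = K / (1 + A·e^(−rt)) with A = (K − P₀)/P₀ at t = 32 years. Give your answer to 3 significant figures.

≈ 1,480,000 people

A = (4850000 − 538000)/538000 = 8.01487
P(32) = 4850000 / (1 + 8.01487·e^(−0.0393·32)) = 4850000 / (1 + 8.01487·0.284336)
= 4850000 / 3.27891 ≈ 1479148.75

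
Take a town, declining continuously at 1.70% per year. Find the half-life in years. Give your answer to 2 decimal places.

half-life ≈ 40.77 years

half-life = ln(2) / |r| = 0.69315 / 0.017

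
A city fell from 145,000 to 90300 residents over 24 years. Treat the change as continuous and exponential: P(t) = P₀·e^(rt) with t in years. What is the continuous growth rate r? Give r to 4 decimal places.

90300 = 145000 · e^(r·24)
e^(24r) = 90300/145000 = 0.62276
r = ln(0.62276) / 24 = -0.4736 / 24

r ≈ -0.0197 per year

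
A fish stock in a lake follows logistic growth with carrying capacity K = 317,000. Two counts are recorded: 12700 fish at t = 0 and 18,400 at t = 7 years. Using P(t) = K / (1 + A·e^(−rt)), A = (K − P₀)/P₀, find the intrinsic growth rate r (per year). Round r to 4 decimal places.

A = (317000 − 12700)/12700 = 23.96063
18400 = 317000/(1 + 23.96063·e^(−r·7)) → e^(−7r) = (17.22826 − 1)/23.96063 = 0.677289
r = −ln(0.677289)/7 = 0.38966/7

r ≈ 0.0557 per year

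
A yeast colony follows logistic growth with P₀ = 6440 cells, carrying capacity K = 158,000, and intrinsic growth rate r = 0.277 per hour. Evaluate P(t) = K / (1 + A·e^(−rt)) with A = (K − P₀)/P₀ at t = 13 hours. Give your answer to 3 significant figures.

≈ 96,200 cells

A = (158000 − 6440)/6440 = 23.53416
P(13) = 158000 / (1 + 23.53416·e^(−0.277·13)) = 158000 / (1 + 23.53416·0.027296)
= 158000 / 1.6424 ≈ 96200.79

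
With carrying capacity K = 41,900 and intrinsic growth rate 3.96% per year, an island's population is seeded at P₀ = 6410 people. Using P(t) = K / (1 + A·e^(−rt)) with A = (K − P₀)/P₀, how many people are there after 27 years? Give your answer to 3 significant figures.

≈ 14,400 people

A = (41900 − 6410)/6410 = 5.53666
P(27) = 41900 / (1 + 5.53666·e^(−0.0396·27)) = 41900 / (1 + 5.53666·0.343283)
= 41900 / 2.90064 ≈ 14445.08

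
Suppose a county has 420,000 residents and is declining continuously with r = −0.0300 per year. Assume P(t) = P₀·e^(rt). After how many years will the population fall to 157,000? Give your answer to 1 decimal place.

t ≈ 32.8 years

157000 = 420000 · e^(-0.03·t)
t = ln(157000/420000) / -0.03 = ln(0.37381) / -0.03 = -0.98401 / -0.03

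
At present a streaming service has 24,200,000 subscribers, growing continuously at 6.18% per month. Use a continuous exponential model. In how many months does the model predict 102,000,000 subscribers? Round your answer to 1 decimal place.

t ≈ 23.3 months

102000000 = 24200000 · e^(0.0618·t)
t = ln(102000000/24200000) / 0.0618 = ln(4.21488) / 0.0618 = 1.43862 / 0.0618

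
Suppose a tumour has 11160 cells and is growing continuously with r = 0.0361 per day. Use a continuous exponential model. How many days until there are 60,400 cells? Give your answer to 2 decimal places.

60400 = 11160 · e^(0.0361·t)
t = ln(60400/11160) / 0.0361 = ln(5.41219) / 0.0361 = 1.68865 / 0.0361

t ≈ 46.78 days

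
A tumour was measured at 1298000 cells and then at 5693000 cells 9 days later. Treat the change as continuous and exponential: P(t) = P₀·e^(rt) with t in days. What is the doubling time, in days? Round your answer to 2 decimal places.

r = ln(5693000/1298000) / 9 = ln(4.38598) / 9 ≈ 0.164268 per day
doubling time = ln 2 / |r| = 0.69315 / 0.164268

doubling time ≈ 4.22 days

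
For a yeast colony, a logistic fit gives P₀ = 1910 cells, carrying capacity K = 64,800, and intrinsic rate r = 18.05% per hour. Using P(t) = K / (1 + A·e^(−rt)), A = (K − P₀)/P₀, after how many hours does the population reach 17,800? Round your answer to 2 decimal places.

t ≈ 13.98 hours

A = (64800 − 1910)/1910 = 32.9267
17800 = 64800/(1 + 32.9267·e^(−0.1805t)) → 1 + 32.9267·e^(−0.1805t) = 3.64045
e^(−0.1805t) = 0.080192 → t = ln(12.47011)/0.1805 = 2.52333/0.1805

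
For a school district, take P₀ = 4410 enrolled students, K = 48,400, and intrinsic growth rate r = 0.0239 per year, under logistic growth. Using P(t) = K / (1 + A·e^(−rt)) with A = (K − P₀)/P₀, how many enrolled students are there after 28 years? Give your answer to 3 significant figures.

A = (48400 − 4410)/4410 = 9.97506
P(28) = 48400 / (1 + 9.97506·e^(−0.0239·28)) = 48400 / (1 + 9.97506·0.512118)
= 48400 / 6.10841 ≈ 7923.51

≈ 7,920 enrolled students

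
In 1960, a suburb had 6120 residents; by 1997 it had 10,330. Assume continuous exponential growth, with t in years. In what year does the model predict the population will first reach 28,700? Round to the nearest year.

year 2069

r = ln(10330/6120) / 37 = 0.52349/37 ≈ 0.014148 per year
t = ln(28700/6120) / r = 1.54534/0.014148 ≈ 109.22 years after 1960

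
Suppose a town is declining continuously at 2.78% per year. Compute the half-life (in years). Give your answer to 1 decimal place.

half-life ≈ 24.9 years

half-life = ln(2) / |r| = 0.69315 / 0.0278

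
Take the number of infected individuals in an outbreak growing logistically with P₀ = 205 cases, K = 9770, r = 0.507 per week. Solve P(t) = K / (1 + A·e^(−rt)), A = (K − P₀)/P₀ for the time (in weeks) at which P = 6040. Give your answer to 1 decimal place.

A = (9770 − 205)/205 = 46.65854
6040 = 9770/(1 + 46.65854·e^(−0.507t)) → 1 + 46.65854·e^(−0.507t) = 1.61755
e^(−0.507t) = 0.013236 → t = ln(75.55431)/0.507 = 4.32485/0.507

t ≈ 8.5 weeks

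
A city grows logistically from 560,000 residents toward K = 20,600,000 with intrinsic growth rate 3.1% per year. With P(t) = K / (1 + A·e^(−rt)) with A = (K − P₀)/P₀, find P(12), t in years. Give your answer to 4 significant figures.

≈ 802,500 residents

A = (20600000 − 560000)/560000 = 35.78571
P(12) = 20600000 / (1 + 35.78571·e^(−0.031·12)) = 20600000 / (1 + 35.78571·0.689354)
= 20600000 / 25.66903 ≈ 802523.38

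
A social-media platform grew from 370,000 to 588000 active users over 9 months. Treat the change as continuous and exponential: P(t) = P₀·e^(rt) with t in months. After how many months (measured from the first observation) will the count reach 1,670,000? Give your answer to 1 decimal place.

t ≈ 29.3 months

r = ln(588000/370000) / 9 ≈ 0.051469 per month
t = ln(1670000/370000) / r = 1.50708 / 0.051469 ≈ 29.281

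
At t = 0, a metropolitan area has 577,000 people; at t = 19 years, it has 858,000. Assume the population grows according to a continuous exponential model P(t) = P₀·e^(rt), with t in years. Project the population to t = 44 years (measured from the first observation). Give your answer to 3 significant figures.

≈ 1,450,000 people

r = ln(858000/577000) / 19 ≈ 0.020882 per year
P(44) = 577000 · e^(0.020882·44) = 577000 · 2.50632 ≈ 1446148.57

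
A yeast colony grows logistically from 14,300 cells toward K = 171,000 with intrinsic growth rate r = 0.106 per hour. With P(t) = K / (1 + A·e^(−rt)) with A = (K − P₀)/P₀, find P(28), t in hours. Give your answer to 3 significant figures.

≈ 109,000 cells

A = (171000 − 14300)/14300 = 10.95804
P(28) = 171000 / (1 + 10.95804·e^(−0.106·28)) = 171000 / (1 + 10.95804·0.051406)
= 171000 / 1.56331 ≈ 109383.34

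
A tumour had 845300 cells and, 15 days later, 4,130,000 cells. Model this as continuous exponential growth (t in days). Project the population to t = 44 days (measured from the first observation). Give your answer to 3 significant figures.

≈ 88,700,000 cells

r = ln(4130000/845300) / 15 ≈ 0.105756 per day
P(44) = 845300 · e^(0.105756·44) = 845300 · 104.92724 ≈ 88695000.02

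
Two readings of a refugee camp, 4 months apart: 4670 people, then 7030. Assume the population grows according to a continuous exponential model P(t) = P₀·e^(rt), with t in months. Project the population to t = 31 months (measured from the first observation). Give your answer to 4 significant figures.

r = ln(7030/4670) / 4 ≈ 0.102257 per month
P(31) = 4670 · e^(0.102257·31) = 4670 · 23.80663 ≈ 111176.97

≈ 111,200 people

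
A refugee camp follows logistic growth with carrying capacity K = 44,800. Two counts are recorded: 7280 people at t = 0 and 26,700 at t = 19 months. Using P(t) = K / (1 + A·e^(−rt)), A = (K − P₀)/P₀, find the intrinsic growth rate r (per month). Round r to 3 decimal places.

A = (44800 − 7280)/7280 = 5.15385
26700 = 44800/(1 + 5.15385·e^(−r·19)) → e^(−19r) = (1.6779 − 1)/5.15385 = 0.131533
r = −ln(0.131533)/19 = 2.02849/19

r ≈ 0.107 per month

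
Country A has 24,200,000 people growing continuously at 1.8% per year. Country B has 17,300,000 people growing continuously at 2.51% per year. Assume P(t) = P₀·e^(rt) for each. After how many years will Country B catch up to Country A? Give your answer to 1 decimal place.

t ≈ 47.3 years

24200000·e^(0.018t) = 17300000·e^(0.0251t)
24200000/17300000 = e^((0.0251 − 0.018)t) → ln(1.39884) = 0.0071·t
t = 0.33565 / 0.0071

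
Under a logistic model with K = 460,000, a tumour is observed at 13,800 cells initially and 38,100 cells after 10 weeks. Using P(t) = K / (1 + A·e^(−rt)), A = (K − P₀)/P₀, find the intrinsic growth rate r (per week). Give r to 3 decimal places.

r ≈ 0.107 per week

A = (460000 − 13800)/13800 = 32.33333
38100 = 460000/(1 + 32.33333·e^(−r·10)) → e^(−10r) = (12.07349 − 1)/32.33333 = 0.342479
r = −ln(0.342479)/10 = 1.07154/10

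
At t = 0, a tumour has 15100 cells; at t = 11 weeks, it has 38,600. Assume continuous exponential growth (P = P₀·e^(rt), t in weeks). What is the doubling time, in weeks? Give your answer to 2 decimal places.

r = ln(38600/15100) / 11 = ln(2.55629) / 11 ≈ 0.085323 per week
doubling time = ln 2 / |r| = 0.69315 / 0.085323

doubling time ≈ 8.12 weeks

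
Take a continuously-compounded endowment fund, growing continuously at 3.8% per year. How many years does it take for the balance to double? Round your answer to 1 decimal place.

doubling time ≈ 18.2 years

doubling time = ln(2) / |r| = 0.69315 / 0.038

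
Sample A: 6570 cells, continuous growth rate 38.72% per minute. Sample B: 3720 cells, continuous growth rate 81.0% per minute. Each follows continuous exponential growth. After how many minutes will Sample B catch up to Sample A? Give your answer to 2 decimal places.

6570·e^(0.3872t) = 3720·e^(0.81t)
6570/3720 = e^((0.81 − 0.3872)t) → ln(1.76613) = 0.4228·t
t = 0.56879 / 0.4228

t ≈ 1.35 minutes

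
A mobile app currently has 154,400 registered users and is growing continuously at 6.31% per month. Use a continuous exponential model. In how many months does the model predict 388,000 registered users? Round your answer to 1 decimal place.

t ≈ 14.6 months

388000 = 154400 · e^(0.0631·t)
t = ln(388000/154400) / 0.0631 = ln(2.51295) / 0.0631 = 0.92146 / 0.0631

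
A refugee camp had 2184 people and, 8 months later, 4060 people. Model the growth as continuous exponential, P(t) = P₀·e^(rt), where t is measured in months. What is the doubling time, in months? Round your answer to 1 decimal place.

doubling time ≈ 8.9 months

r = ln(4060/2184) / 8 = ln(1.85897) / 8 ≈ 0.077503 per month
doubling time = ln 2 / |r| = 0.69315 / 0.077503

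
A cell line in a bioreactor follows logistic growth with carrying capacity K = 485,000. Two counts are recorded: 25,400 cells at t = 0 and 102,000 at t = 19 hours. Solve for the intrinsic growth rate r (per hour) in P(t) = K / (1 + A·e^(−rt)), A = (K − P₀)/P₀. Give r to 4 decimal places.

A = (485000 − 25400)/25400 = 18.09449
102000 = 485000/(1 + 18.09449·e^(−r·19)) → e^(−19r) = (4.7549 − 1)/18.09449 = 0.207516
r = −ln(0.207516)/19 = 1.57255/19

r ≈ 0.0828 per hour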